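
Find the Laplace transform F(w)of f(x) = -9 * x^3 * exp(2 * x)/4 -27/(2 * (w - 2)^4)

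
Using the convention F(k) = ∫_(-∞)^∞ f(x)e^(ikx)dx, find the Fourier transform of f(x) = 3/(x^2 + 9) pi * exp(-3 * Abs(k))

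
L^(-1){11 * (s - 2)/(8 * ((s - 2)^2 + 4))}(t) 11 * exp(2 * t) * cos(2 * t)/8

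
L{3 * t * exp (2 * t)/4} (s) 3/ (4 * (s - 2)^2)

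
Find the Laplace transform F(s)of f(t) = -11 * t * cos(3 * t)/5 11 * (9 - s^2)/(5 * (s^2 + 9)^2)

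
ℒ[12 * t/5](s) 12/(5 * s^2)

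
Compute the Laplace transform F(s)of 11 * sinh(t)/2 11/(2 * (s^2-1))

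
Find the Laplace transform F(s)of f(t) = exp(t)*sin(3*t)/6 1/(2*((s - 1)^2+9))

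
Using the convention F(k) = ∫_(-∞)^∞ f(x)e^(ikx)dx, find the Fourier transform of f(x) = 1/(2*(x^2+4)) pi*exp(-2*Abs(k))/4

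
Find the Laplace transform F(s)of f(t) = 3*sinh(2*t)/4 3/(2*(s^2-4))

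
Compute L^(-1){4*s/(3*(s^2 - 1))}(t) 4*cosh(t)/3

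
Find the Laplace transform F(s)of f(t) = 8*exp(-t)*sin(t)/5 8/(5*((s + 1)^2 + 1))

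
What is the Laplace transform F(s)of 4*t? 4/s^2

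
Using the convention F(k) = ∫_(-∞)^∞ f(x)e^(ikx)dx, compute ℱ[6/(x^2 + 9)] 2 * pi * exp(-3 * Abs(k))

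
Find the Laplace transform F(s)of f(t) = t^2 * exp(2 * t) 2/(s - 2)^3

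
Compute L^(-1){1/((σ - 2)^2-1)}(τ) exp(2 * τ) * sinh(τ)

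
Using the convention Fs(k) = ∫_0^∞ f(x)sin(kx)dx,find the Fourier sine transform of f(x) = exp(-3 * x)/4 k/(4 * (k^2 + 9))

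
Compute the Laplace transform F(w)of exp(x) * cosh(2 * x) (w - 1)/((w - 1)^2 - 4)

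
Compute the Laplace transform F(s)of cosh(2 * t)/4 s/(4 * (s^2 - 4))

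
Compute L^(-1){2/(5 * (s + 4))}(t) 2 * exp(-4 * t)/5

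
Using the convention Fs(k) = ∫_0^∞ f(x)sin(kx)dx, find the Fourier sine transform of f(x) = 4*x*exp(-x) 8*k/(k^2 + 1)^2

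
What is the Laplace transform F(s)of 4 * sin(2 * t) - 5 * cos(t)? 8/(s^2 + 4) - 5 * s/(s^2 + 1)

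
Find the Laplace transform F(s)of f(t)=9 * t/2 9/(2 * s^2)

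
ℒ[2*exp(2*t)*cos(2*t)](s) 2*(s - 2)/((s - 2)^2 + 4)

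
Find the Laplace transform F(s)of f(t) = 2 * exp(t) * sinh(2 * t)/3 4/(3 * ((s - 1)^2-4))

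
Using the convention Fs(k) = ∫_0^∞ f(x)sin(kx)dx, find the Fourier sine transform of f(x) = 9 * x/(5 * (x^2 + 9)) 9 * pi * exp(-3 * k)/10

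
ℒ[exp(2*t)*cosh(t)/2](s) (s - 2)/(2*((s - 2)^2 - 1))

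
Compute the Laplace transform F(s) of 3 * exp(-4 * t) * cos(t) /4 3 * (s + 4) /(4 * ((s + 4) ^2 + 1) ) 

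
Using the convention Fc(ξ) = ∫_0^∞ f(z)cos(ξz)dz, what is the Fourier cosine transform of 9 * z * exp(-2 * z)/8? 9 * (4 - ξ^2)/(8 * (ξ^2+4)^2)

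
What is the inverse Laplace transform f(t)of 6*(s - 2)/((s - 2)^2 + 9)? 6*exp(2*t)*cos(3*t)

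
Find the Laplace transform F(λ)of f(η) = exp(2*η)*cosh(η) (λ - 2)/((λ - 2)^2 - 1)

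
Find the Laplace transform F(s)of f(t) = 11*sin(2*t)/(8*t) 11*atan(2/s)/8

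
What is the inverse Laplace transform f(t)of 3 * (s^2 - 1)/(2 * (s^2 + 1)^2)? 3 * t * cos(t)/2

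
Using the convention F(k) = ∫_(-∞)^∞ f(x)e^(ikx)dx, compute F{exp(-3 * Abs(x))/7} 6/(7 * (k^2 + 9))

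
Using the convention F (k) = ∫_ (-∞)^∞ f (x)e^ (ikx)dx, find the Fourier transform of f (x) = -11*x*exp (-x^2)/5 -11*I*sqrt (pi)*k*exp (-k^2/4)/10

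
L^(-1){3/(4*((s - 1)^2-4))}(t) 3*exp(t)*sinh(2*t)/8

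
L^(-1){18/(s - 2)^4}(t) 3*t^3*exp(2*t)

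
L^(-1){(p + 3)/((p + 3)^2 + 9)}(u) exp(-3 * u) * cos(3 * u)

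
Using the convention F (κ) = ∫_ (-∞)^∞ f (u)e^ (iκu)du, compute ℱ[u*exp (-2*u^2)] sqrt (2)*I*sqrt (pi)*κ*exp (-κ^2/8)/8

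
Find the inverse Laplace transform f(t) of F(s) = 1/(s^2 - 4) sinh(2*t) /2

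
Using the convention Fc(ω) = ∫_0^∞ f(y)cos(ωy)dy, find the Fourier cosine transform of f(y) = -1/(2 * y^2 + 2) -pi * exp(-ω)/4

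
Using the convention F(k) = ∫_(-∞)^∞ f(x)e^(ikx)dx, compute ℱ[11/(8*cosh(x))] 11*pi/(8*cosh(pi*k/2))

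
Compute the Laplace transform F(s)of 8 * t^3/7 48/(7 * s^4)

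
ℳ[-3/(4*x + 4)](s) -3*pi*csc(pi*s)/4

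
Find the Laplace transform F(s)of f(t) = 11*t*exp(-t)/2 11/(2*(s + 1)^2)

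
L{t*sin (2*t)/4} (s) s/ (s^2 + 4)^2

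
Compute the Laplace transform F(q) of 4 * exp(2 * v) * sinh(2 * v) 8/(q * (q - 4) ) 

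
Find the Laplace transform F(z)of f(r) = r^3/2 3/z^4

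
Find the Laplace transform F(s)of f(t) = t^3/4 3/(2*s^4)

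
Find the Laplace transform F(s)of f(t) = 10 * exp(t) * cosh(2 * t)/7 10 * (s - 1)/(7 * ((s - 1)^2-4))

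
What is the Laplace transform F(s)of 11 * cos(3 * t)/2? 11 * s/(2 * (s^2 + 9))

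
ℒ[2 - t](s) 2/s - 1/s^2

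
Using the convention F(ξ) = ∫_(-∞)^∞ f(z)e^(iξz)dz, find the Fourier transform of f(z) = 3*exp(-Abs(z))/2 3/(ξ^2 + 1)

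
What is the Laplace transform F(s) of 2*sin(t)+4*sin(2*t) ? 8/(s^2+4)+2/(s^2+1) 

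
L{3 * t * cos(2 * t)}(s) 3 * (s^2 - 4)/(s^2 + 4)^2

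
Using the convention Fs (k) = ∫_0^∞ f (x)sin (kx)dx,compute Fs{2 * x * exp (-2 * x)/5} 8 * k/ (5 * (k^2+4)^2)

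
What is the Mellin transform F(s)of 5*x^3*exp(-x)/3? 5*gamma(s+3)/3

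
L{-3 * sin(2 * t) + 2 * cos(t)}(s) 2 * s/(s^2 + 1) - 6/(s^2 + 4)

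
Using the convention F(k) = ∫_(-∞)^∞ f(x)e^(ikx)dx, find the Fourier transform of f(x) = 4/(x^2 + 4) 2*pi*exp(-2*Abs(k))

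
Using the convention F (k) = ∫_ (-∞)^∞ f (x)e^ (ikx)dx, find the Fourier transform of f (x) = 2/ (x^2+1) 2*pi*exp (-Abs (k))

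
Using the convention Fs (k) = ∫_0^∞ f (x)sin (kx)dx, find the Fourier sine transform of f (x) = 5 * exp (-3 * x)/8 5 * k/ (8 * (k^2+9))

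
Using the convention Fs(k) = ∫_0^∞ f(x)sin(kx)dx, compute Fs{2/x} pi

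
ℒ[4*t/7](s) 4/(7*s^2)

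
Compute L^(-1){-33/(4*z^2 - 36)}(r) -11*sinh(3*r)/4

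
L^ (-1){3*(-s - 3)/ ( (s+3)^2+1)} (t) -3*exp (-3*t)*cos (t)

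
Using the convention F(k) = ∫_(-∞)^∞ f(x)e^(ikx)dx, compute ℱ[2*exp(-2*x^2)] sqrt(2)*sqrt(pi)*exp(-k^2/8)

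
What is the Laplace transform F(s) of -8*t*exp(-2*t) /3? -8/(3*(s + 2) ^2) 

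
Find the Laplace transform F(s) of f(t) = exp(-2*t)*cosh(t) (s + 2) /((s + 2) ^2-1) 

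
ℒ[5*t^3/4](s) 15/(2*s^4)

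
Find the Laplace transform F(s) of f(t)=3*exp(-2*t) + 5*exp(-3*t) 5/(s + 3) + 3/(s + 2) 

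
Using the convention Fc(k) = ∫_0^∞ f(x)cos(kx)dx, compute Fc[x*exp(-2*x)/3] (4 - k^2)/(3*(k^2 + 4)^2)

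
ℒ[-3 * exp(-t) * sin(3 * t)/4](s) -9/(4 * (s + 1)^2 + 36)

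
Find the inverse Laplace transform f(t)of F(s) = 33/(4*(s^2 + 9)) 11*sin(3*t)/4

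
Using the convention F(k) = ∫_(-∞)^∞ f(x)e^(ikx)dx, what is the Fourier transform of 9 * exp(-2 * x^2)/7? 9 * sqrt(2) * sqrt(pi) * exp(-k^2/8)/14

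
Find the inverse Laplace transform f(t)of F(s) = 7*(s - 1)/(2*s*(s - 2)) 7*exp(t)*cosh(t)/2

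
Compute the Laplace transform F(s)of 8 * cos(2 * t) 8 * s/(s^2 + 4)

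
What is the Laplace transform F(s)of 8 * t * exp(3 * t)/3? 8/(3 * (s - 3)^2)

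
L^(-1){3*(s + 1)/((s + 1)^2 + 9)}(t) 3*exp(-t)*cos(3*t)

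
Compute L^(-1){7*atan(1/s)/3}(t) 7*sin(t)/(3*t)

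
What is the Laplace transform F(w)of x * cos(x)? (w^2-1)/(w^2 + 1)^2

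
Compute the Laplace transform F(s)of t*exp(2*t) (s - 2)^(-2)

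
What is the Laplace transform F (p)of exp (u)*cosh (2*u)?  (p - 1)/ ( (p - 1)^2-4)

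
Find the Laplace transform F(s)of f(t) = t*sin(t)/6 s/(3*(s^2+1)^2)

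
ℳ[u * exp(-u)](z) gamma(z + 1)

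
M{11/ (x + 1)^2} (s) -11 * pi * (s - 1)/sin (pi * s)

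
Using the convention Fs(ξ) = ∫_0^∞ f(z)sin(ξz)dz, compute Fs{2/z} pi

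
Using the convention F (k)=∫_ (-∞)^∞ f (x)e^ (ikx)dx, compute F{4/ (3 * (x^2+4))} 2 * pi * exp (-2 * Abs (k))/3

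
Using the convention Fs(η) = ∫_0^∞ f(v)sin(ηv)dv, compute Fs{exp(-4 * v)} η/(η^2 + 16)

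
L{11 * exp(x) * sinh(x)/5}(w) 11/(5 * w * (w - 2))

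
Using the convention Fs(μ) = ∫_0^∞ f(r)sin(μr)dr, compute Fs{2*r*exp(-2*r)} 8*μ/(μ^2+4)^2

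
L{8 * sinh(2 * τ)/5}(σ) 16/(5 * (σ^2 - 4))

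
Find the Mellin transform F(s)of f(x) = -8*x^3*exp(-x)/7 -8*gamma(s + 3)/7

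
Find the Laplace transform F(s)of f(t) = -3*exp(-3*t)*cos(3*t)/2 3*(-s - 3)/(2*((s + 3)^2 + 9))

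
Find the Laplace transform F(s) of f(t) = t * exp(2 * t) (s - 2) ^(-2) 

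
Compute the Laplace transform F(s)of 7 7/s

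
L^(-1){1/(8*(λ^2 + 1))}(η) sin(η)/8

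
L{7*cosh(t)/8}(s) 7*s/(8*(s^2 - 1))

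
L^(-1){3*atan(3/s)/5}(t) 3*sin(3*t)/(5*t)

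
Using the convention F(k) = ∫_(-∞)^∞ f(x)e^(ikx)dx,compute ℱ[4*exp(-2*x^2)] 2*sqrt(2)*sqrt(pi)*exp(-k^2/8)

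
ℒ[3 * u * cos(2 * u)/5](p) 3 * (p^2-4)/(5 * (p^2 + 4)^2)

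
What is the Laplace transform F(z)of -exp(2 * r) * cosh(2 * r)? (2 - z)/(z * (z - 4))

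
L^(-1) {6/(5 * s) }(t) 6/5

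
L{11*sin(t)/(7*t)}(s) 11*atan(1/s)/7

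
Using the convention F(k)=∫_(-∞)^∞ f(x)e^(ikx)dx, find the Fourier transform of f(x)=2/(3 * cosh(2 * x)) pi/(3 * cosh(pi * k/4))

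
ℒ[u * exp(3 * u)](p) (p - 3)^(-2)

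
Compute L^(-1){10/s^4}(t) 5*t^3/3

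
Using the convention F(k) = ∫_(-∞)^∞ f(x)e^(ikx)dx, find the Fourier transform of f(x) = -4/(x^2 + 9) -4*pi*exp(-3*Abs(k))/3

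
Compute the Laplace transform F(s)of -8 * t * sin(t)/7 -16 * s/(7 * (s^2 + 1)^2)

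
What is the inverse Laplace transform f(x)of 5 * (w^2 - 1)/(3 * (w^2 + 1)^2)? 5 * x * cos(x)/3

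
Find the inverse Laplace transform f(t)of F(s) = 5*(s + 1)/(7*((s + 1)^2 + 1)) 5*exp(-t)*cos(t)/7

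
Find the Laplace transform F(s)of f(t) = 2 2/s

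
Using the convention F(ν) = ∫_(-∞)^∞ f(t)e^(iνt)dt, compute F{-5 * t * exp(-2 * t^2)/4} -5 * sqrt(2) * I * sqrt(pi) * ν * exp(-ν^2/8)/32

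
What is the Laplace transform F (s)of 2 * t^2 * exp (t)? 4/ (s - 1)^3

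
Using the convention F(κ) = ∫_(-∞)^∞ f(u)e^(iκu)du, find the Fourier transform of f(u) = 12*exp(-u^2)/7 12*sqrt(pi)*exp(-κ^2/4)/7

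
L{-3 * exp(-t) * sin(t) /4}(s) -3/(4 * (s + 1) ^2 + 4) 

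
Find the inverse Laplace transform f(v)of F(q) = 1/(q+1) exp(-v)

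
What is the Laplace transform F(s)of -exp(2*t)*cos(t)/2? (2 - s)/(2*((s - 2)^2 + 1))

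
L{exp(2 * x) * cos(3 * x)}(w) (w - 2)/((w - 2)^2+9)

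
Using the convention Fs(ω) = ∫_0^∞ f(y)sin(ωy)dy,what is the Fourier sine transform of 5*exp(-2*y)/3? 5*ω/(3*(ω^2 + 4))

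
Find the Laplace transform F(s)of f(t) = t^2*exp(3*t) 2/(s - 3)^3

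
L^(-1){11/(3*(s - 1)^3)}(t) 11*t^2*exp(t)/6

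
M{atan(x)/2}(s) -pi*sec(pi*s/2)/(4*s)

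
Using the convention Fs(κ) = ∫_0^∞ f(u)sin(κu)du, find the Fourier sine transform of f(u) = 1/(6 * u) pi/12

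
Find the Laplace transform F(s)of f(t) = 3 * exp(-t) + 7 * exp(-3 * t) 7/(s + 3) + 3/(s + 1)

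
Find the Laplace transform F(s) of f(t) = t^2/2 s^(-3) 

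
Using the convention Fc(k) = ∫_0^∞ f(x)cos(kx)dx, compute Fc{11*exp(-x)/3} 11/(3*(k^2 + 1))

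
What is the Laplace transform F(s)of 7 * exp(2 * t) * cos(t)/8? 7 * (s - 2)/(8 * ((s - 2)^2 + 1))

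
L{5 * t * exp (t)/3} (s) 5/ (3 * (s - 1)^2)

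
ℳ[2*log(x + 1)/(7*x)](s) -2*pi*csc(pi*s)/(7*s - 7)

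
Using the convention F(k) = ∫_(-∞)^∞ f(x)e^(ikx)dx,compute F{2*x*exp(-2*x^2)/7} sqrt(2)*I*sqrt(pi)*k*exp(-k^2/8)/28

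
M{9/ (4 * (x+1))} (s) 9 * pi * csc (pi * s)/4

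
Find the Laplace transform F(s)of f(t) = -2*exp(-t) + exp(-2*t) 1/(s + 2) - 2/(s + 1)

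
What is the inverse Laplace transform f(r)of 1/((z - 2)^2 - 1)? exp(2 * r) * sinh(r)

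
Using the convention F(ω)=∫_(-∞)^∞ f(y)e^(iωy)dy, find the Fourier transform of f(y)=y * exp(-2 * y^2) sqrt(2) * I * sqrt(pi) * ω * exp(-ω^2/8)/8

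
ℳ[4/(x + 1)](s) 4*pi*csc(pi*s)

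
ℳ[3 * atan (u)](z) -3 * pi * sec (pi * z/2)/ (2 * z)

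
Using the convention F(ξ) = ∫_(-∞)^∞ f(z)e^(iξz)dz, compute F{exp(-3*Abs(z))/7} 6/(7*(ξ^2 + 9))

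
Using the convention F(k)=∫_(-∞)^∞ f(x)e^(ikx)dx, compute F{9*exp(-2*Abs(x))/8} 9/(2*(k^2 + 4))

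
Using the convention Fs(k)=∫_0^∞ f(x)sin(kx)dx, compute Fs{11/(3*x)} 11*pi/6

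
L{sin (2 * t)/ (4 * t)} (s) atan (2/s)/4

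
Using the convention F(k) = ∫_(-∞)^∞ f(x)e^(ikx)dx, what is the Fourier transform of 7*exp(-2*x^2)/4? 7*sqrt(2)*sqrt(pi)*exp(-k^2/8)/8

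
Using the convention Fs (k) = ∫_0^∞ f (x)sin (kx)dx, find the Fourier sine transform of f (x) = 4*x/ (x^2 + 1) 2*pi*exp (-k)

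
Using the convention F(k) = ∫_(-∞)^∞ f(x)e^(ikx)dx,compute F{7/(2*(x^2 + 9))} 7*pi*exp(-3*Abs(k))/6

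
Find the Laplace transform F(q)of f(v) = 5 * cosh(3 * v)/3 5 * q/(3 * (q^2-9))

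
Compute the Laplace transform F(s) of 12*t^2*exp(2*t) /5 24/(5*(s - 2) ^3) 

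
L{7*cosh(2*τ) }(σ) 7*σ/(σ^2 - 4) 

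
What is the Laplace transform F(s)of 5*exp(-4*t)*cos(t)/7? 5*(s + 4)/(7*((s + 4)^2 + 1))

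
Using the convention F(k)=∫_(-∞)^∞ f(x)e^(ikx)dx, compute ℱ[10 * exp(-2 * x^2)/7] 5 * sqrt(2) * sqrt(pi) * exp(-k^2/8)/7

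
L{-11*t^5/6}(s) -220/s^6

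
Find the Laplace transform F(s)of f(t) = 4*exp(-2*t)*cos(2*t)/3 4*(s + 2)/(3*((s + 2)^2 + 4))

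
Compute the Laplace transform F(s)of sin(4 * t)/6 2/(3 * (s^2 + 16))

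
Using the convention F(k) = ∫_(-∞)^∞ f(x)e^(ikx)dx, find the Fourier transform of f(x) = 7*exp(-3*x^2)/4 7*sqrt(3)*sqrt(pi)*exp(-k^2/12)/12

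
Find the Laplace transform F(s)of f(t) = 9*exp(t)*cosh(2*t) 9*(s - 1)/((s - 1)^2 - 4)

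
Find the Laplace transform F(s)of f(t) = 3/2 3/(2*s)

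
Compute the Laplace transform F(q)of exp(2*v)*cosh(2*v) (q - 2)/(q*(q - 4))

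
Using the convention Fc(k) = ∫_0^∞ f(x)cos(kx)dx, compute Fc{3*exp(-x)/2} 3/(2*(k^2 + 1))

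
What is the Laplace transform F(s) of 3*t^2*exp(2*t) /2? 3/(s - 2) ^3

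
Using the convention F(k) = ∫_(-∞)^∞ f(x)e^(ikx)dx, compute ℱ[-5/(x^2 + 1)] -5*pi*exp(-Abs(k))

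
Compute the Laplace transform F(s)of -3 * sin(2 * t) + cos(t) s/(s^2 + 1) - 6/(s^2 + 4)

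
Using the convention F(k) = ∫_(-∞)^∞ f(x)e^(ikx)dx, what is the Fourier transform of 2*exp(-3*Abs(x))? 12/(k^2 + 9)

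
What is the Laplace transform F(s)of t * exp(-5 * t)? (s + 5)^(-2)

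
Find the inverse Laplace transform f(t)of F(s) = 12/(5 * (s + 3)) 12 * exp(-3 * t)/5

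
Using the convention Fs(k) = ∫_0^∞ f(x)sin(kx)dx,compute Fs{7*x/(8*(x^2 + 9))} 7*pi*exp(-3*k)/16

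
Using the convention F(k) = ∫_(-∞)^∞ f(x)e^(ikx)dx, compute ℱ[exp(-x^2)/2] sqrt(pi)*exp(-k^2/4)/2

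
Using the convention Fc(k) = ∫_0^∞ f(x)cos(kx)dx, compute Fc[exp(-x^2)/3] sqrt(pi)*exp(-k^2/4)/6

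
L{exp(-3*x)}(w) 1/(w + 3)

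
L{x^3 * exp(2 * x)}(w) 6/(w - 2)^4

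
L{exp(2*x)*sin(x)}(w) 1/((w - 2)^2+1)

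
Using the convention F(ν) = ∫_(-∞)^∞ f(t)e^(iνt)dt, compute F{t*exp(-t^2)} I*sqrt(pi)*ν*exp(-ν^2/4)/2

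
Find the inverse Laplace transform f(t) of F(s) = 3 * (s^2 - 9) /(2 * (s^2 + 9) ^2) 3 * t * cos(3 * t) /2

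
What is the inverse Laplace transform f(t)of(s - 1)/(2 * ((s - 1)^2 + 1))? exp(t) * cos(t)/2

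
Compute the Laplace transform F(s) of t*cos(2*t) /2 (s^2 - 4) /(2*(s^2 + 4) ^2) 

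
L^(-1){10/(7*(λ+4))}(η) 10*exp(-4*η)/7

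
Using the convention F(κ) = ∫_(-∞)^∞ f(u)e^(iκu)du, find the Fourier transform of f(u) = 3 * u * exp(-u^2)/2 3 * I * sqrt(pi) * κ * exp(-κ^2/4)/4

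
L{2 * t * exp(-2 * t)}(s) 2/(s + 2)^2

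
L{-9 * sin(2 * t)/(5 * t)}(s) -9 * atan(2/s)/5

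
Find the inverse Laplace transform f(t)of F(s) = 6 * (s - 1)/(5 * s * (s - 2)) 6 * exp(t) * cosh(t)/5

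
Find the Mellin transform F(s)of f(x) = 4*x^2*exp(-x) 4*gamma(s + 2)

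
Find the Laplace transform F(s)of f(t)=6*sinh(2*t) 12/(s^2 - 4)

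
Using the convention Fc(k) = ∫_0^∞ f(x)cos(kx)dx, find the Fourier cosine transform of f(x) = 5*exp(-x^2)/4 5*sqrt(pi)*exp(-k^2/4)/8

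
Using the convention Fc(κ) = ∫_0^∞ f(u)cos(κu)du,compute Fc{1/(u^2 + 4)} pi*exp(-2*κ)/4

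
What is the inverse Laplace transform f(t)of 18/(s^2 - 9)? 6*sinh(3*t)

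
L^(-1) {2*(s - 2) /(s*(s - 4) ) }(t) 2*exp(2*t)*cosh(2*t) 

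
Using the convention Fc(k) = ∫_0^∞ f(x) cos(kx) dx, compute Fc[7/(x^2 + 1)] 7*pi*exp(-k) /2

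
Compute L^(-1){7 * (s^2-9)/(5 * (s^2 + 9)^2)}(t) 7 * t * cos(3 * t)/5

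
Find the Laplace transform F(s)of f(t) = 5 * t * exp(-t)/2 5/(2 * (s+1)^2)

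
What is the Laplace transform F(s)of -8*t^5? -960/s^6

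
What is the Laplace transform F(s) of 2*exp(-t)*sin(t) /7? 2/(7*((s + 1) ^2 + 1) ) 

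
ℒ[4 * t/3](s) 4/ (3 * s^2)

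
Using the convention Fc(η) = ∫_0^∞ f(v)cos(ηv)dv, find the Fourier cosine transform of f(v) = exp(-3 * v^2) sqrt(3) * sqrt(pi) * exp(-η^2/12)/6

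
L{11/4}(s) 11/(4*s)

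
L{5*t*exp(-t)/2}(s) 5/(2*(s + 1)^2)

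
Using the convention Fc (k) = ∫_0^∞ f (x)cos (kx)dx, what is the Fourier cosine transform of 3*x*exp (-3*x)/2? 3*(9 - k^2)/ (2*(k^2 + 9)^2)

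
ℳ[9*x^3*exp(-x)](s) 9*gamma(s + 3)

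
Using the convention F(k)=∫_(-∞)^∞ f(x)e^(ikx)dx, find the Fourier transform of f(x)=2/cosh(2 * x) pi/cosh(pi * k/4)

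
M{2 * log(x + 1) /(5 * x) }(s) -2 * pi * csc(pi * s) /(5 * s - 5) 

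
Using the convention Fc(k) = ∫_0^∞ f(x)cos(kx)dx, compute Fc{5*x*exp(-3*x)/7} 5*(9 - k^2)/(7*(k^2+9)^2)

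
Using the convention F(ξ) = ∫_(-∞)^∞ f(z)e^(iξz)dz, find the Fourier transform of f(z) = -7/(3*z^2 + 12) -7*pi*exp(-2*Abs(ξ))/6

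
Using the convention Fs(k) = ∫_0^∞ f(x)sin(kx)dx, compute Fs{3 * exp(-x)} 3 * k/(k^2 + 1)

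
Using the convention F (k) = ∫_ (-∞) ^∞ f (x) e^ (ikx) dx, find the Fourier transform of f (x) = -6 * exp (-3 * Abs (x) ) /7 -36/ (7 * k^2 + 63) 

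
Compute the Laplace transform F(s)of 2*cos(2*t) 2*s/(s^2 + 4)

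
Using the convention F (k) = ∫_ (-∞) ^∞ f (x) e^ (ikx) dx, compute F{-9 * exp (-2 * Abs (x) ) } -36/ (k^2 + 4) 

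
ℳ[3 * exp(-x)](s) 3 * gamma(s)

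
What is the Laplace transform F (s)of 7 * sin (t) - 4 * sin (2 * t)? 7/ (s^2 + 1) - 8/ (s^2 + 4)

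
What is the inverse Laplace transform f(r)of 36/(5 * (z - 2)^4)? 6 * r^3 * exp(2 * r)/5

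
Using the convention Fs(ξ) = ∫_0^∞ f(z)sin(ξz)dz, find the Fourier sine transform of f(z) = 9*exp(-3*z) 9*ξ/(ξ^2+9)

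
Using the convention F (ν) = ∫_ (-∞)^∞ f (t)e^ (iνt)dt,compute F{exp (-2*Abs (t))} 4/ (ν^2 + 4)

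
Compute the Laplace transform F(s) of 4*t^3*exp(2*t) 24/(s - 2) ^4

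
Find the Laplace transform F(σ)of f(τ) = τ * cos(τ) (σ^2-1)/(σ^2 + 1)^2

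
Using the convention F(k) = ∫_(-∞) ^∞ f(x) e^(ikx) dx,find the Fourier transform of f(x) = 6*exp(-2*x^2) 3*sqrt(2)*sqrt(pi)*exp(-k^2/8) 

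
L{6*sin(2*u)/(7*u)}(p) 6*atan(2/p)/7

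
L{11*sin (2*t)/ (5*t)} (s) 11*atan (2/s)/5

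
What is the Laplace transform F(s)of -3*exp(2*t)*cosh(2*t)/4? 3*(2 - s)/(4*s*(s - 4))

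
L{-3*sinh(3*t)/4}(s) -9/(4*s^2 - 36)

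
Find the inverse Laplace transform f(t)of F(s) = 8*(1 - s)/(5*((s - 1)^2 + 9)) -8*exp(t)*cos(3*t)/5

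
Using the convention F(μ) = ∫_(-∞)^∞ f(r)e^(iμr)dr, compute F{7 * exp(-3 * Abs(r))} 42/(μ^2 + 9)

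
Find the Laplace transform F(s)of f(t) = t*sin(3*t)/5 6*s/(5*(s^2+9)^2)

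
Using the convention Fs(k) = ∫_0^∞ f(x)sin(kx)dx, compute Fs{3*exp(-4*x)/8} 3*k/(8*(k^2 + 16))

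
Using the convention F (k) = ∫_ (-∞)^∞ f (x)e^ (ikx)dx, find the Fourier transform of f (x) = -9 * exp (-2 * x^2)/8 -9 * sqrt (2) * sqrt (pi) * exp (-k^2/8)/16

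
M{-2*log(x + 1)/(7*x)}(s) 2*pi*csc(pi*s)/(7*(s - 1))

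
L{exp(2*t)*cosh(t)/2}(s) (s - 2)/(2*((s - 2)^2-1))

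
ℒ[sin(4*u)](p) 4/(p^2 + 16)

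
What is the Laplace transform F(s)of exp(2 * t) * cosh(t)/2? (s - 2)/(2 * ((s - 2)^2 - 1))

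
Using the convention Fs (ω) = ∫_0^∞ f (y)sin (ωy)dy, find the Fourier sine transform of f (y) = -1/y -pi/2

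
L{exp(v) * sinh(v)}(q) 1/(q * (q - 2))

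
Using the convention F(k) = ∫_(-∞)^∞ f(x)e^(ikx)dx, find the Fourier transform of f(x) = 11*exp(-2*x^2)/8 11*sqrt(2)*sqrt(pi)*exp(-k^2/8)/16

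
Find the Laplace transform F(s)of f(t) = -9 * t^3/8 -27/(4 * s^4)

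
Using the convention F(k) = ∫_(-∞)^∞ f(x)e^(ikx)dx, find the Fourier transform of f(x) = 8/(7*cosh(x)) 8*pi/(7*cosh(pi*k/2))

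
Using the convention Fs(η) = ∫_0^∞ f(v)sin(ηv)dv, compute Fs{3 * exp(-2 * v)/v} 3 * atan(η/2)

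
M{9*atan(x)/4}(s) -9*pi*sec(pi*s/2)/(8*s)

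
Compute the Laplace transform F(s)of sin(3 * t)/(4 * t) atan(3/s)/4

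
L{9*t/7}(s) 9/(7*s^2)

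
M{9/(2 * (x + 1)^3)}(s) 9 * pi * (s - 2) * (s - 1)/(4 * sin(pi * s))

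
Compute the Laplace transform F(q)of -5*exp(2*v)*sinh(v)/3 -5/(3*(q - 2)^2 - 3)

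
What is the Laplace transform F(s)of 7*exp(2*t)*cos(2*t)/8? 7*(s - 2)/(8*((s - 2)^2 + 4))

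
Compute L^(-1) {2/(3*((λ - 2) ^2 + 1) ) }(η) 2*exp(2*η)*sin(η) /3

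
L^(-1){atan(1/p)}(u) sin(u)/u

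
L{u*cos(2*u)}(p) (p^2-4)/(p^2 + 4)^2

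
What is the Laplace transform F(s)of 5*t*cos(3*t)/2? 5*(s^2 - 9)/(2*(s^2 + 9)^2)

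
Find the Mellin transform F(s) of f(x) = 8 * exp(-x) 8 * gamma(s) 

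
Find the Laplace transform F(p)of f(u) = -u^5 -120/p^6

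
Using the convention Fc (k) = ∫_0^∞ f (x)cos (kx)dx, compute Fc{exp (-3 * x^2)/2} sqrt (3) * sqrt (pi) * exp (-k^2/12)/12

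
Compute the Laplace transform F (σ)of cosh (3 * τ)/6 σ/ (6 * (σ^2 - 9))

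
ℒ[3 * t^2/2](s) 3/s^3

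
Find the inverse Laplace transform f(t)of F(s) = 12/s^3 6*t^2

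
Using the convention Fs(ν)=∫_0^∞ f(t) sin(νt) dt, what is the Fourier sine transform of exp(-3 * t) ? ν/(ν^2 + 9) 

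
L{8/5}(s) 8/(5 * s) 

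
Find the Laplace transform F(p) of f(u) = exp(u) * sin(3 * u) 3/((p - 1) ^2 + 9) 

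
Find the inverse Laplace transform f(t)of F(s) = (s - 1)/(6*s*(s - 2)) exp(t)*cosh(t)/6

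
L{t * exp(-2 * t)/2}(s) 1/(2 * (s + 2)^2)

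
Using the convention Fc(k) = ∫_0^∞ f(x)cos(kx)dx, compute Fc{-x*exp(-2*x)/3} (k^2 - 4)/(3*(k^2 + 4)^2)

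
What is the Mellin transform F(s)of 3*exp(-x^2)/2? 3*gamma(s/2)/4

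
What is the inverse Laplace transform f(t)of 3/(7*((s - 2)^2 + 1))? 3*exp(2*t)*sin(t)/7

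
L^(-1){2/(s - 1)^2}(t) 2*t*exp(t)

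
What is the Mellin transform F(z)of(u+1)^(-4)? gamma(z) * gamma(4 - z)/6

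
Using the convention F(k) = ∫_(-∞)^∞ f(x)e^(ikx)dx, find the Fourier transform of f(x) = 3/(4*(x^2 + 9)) pi*exp(-3*Abs(k))/4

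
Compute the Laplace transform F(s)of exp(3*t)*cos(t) (s - 3)/((s - 3)^2 + 1)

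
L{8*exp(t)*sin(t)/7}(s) 8/(7*((s - 1)^2 + 1))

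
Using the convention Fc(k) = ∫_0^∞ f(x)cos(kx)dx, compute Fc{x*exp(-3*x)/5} (9 - k^2)/(5*(k^2 + 9)^2)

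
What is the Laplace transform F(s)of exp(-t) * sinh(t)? 1/(s * (s+2))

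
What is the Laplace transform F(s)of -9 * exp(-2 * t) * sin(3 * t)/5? -27/(5 * (s + 2)^2 + 45)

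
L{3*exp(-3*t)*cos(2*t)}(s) 3*(s + 3)/((s + 3)^2 + 4)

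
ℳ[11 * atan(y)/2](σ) -11 * pi * sec(pi * σ/2)/(4 * σ)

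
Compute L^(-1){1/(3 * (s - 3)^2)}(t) t * exp(3 * t)/3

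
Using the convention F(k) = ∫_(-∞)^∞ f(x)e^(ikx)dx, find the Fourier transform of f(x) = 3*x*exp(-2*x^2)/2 3*sqrt(2)*I*sqrt(pi)*k*exp(-k^2/8)/16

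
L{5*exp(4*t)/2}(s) 5/(2*(s - 4))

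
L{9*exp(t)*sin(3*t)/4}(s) 27/(4*((s - 1)^2+9))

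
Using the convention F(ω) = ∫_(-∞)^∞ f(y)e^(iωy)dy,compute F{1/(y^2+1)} pi*exp(-Abs(ω))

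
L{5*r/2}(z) 5/(2*z^2)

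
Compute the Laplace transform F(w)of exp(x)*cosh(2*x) (w - 1)/((w - 1)^2 - 4)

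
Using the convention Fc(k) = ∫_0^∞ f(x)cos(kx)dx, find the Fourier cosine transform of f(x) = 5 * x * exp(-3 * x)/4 5 * (9 - k^2)/(4 * (k^2 + 9)^2)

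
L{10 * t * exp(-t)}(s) 10/(s + 1)^2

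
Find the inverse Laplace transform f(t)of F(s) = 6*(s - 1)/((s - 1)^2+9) 6*exp(t)*cos(3*t)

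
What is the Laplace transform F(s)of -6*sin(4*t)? -24/(s^2 + 16)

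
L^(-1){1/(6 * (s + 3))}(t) exp(-3 * t)/6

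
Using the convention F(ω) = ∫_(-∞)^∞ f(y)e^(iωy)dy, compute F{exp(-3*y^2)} sqrt(3)*sqrt(pi)*exp(-ω^2/12)/3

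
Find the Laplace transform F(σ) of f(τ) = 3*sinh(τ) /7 3/(7*(σ^2 - 1) ) 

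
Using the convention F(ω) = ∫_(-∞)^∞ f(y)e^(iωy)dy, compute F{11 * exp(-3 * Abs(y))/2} 33/(ω^2 + 9)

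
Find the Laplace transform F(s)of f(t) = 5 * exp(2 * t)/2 5/(2 * (s - 2))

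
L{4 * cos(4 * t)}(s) 4 * s/(s^2 + 16)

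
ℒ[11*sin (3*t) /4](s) 33/ (4*(s^2+9) ) 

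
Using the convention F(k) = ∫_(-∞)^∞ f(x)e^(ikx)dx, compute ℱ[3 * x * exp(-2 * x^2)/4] 3 * sqrt(2) * I * sqrt(pi) * k * exp(-k^2/8)/32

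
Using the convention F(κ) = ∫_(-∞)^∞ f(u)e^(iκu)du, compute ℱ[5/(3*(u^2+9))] 5*pi*exp(-3*Abs(κ))/9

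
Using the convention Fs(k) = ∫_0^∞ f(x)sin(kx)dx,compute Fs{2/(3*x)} pi/3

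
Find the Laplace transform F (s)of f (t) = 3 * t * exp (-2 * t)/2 3/ (2 * (s + 2)^2)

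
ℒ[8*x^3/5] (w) 48/(5*w^4) 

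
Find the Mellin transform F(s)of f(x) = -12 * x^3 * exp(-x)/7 -12 * gamma(s + 3)/7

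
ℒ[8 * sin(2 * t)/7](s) 16/(7 * (s^2 + 4))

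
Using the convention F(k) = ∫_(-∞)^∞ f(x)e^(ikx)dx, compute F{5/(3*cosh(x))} 5*pi/(3*cosh(pi*k/2))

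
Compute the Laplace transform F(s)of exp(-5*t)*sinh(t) 1/((s + 5)^2-1)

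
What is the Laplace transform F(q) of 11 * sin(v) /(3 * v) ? 11 * atan(1/q) /3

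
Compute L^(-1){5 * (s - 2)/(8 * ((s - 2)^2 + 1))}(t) 5 * exp(2 * t) * cos(t)/8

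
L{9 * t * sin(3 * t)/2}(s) 27 * s/(s^2 + 9)^2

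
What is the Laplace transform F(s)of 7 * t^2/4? 7/(2 * s^3)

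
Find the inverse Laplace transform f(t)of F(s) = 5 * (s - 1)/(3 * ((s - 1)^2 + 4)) 5 * exp(t) * cos(2 * t)/3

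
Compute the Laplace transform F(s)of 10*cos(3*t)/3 10*s/(3*(s^2 + 9))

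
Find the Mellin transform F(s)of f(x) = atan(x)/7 -pi*sec(pi*s/2)/(14*s)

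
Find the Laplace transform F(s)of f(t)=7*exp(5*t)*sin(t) 7/((s - 5)^2+1)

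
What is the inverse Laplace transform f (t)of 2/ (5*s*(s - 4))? exp (2*t)*sinh (2*t)/5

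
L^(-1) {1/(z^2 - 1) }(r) sinh(r) 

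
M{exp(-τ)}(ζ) gamma(ζ)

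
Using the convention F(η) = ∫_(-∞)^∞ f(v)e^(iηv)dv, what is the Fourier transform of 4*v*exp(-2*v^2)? sqrt(2)*I*sqrt(pi)*η*exp(-η^2/8)/2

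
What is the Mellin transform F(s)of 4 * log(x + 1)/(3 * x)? -4 * pi * csc(pi * s)/(3 * s - 3)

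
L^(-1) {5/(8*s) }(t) 5/8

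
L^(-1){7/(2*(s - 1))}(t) 7*exp(t)/2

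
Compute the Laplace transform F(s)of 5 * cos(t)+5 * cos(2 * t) 5 * s/(s^2+1)+5 * s/(s^2+4)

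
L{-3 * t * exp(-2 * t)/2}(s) -3/(2 * (s + 2)^2)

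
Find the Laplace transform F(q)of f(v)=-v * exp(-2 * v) -1/(q + 2)^2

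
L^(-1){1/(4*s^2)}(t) t/4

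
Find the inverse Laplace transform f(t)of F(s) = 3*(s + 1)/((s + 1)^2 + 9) 3*exp(-t)*cos(3*t)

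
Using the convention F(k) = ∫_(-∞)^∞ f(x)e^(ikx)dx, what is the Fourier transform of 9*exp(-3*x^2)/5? 3*sqrt(3)*sqrt(pi)*exp(-k^2/12)/5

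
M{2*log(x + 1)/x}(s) -2*pi*csc(pi*s)/(s - 1)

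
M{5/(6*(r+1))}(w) 5*pi*csc(pi*w)/6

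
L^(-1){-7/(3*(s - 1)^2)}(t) -7*t*exp(t)/3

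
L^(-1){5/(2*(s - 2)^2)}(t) 5*t*exp(2*t)/2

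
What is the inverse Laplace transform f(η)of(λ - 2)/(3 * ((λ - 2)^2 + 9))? exp(2 * η) * cos(3 * η)/3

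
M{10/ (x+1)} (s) 10 * pi * csc (pi * s)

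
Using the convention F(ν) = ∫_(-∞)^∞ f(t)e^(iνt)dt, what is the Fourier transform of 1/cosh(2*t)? pi/(2*cosh(pi*ν/4))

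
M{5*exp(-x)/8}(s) 5*gamma(s)/8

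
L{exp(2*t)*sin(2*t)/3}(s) 2/(3*((s - 2)^2+4))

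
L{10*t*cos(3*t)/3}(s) 10*(s^2 - 9)/(3*(s^2 + 9)^2)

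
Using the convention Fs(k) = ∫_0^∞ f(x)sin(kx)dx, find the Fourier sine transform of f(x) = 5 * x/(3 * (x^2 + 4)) 5 * pi * exp(-2 * k)/6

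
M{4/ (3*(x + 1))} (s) 4*pi*csc (pi*s)/3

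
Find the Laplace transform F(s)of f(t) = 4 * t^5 480/s^6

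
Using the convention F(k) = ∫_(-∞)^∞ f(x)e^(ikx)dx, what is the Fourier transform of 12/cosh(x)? 12*pi/cosh(pi*k/2)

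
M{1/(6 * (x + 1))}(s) pi * csc(pi * s)/6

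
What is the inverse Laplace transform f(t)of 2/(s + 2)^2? 2*t*exp(-2*t)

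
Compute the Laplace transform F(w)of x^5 120/w^6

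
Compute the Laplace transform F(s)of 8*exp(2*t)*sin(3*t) 24/((s - 2)^2 + 9)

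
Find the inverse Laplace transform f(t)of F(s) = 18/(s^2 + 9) 6*sin(3*t)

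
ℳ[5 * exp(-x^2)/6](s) 5 * gamma(s/2)/12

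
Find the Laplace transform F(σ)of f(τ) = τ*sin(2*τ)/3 4*σ/(3*(σ^2 + 4)^2)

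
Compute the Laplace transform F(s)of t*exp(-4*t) (s + 4)^(-2)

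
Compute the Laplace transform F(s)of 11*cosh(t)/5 11*s/(5*(s^2 - 1))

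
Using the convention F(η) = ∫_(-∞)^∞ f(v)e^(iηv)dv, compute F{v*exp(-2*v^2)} sqrt(2)*I*sqrt(pi)*η*exp(-η^2/8)/8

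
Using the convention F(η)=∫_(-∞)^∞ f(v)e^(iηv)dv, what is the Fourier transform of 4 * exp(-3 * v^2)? 4 * sqrt(3) * sqrt(pi) * exp(-η^2/12)/3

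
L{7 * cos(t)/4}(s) 7 * s/(4 * (s^2 + 1))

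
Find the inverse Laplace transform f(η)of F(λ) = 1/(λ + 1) exp(-η)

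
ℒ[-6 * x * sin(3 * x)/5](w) -36 * w/(5 * (w^2 + 9)^2)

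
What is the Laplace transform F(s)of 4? 4/s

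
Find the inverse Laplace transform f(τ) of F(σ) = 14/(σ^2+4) 7 * sin(2 * τ) 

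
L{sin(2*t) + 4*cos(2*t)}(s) 2/(s^2 + 4) + 4*s/(s^2 + 4)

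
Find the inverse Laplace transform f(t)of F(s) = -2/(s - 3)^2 -2*t*exp(3*t)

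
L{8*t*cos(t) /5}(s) 8*(s^2 - 1) /(5*(s^2 + 1) ^2) 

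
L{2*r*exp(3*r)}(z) 2/(z - 3)^2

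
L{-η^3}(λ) -6/λ^4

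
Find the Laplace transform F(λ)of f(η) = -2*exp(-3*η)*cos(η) 2*(-λ - 3)/((λ + 3)^2 + 1)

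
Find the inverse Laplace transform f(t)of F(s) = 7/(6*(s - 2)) 7*exp(2*t)/6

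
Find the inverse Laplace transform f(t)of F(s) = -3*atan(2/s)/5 -3*sin(2*t)/(5*t)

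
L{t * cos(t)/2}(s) (s^2 - 1)/(2 * (s^2+1)^2)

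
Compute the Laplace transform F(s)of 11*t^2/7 22/(7*s^3)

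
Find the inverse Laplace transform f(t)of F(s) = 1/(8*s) 1/8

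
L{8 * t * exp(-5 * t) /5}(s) 8/(5 * (s + 5) ^2) 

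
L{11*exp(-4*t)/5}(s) 11/(5*(s + 4))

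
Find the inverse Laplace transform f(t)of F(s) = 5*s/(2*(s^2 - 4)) 5*cosh(2*t)/2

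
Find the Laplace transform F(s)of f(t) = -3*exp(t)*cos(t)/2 3*(1 - s)/(2*((s - 1)^2 + 1))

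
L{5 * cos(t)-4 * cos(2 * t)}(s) 5 * s/(s^2 + 1)-4 * s/(s^2 + 4)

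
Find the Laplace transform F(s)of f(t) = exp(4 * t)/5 1/(5 * (s - 4))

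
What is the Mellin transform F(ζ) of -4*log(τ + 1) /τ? 4*pi*csc(pi*ζ) /(ζ - 1) 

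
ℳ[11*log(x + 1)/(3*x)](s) -11*pi*csc(pi*s)/(3*s - 3)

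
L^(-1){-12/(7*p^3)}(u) -6*u^2/7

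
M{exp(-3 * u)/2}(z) gamma(z)/(2 * 3^z)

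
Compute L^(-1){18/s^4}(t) 3*t^3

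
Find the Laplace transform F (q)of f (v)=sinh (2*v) 2/ (q^2-4)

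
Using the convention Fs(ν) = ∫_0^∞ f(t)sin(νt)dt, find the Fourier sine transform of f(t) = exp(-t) ν/(ν^2 + 1)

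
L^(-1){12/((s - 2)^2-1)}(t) 12*exp(2*t)*sinh(t)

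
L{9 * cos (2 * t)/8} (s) 9 * s/ (8 * (s^2 + 4))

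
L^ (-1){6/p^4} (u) u^3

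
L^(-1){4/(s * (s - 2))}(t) 4 * exp(t) * sinh(t)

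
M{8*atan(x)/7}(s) -4*pi*sec(pi*s/2)/(7*s)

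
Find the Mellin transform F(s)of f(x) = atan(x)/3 -pi*sec(pi*s/2)/(6*s)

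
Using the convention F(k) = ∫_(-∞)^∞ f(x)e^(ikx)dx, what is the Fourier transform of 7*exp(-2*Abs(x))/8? 7/(2*(k^2 + 4))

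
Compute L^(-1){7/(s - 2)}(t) 7*exp(2*t)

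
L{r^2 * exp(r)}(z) 2/(z - 1)^3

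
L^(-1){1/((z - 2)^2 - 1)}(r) exp(2 * r) * sinh(r)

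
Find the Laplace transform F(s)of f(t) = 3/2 3/(2 * s)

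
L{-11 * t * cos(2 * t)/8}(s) 11 * (4 - s^2)/(8 * (s^2 + 4)^2)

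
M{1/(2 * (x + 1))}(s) pi * csc(pi * s)/2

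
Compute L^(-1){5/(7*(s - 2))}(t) 5*exp(2*t)/7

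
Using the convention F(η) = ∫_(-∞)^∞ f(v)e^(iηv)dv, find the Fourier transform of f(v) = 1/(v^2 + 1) pi*exp(-Abs(η))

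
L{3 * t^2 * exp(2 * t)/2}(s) 3/(s - 2)^3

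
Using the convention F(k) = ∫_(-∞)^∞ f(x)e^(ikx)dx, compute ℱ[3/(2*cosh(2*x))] 3*pi/(4*cosh(pi*k/4))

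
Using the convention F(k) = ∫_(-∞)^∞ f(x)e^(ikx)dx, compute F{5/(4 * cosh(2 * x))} 5 * pi/(8 * cosh(pi * k/4))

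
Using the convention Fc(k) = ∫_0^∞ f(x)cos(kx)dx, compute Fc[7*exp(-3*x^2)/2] 7*sqrt(3)*sqrt(pi)*exp(-k^2/12)/12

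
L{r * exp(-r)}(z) (z + 1)^(-2)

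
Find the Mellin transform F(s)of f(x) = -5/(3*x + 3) -5*pi*csc(pi*s)/3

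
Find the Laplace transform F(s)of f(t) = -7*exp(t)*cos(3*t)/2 7*(1 - s)/(2*((s - 1)^2 + 9))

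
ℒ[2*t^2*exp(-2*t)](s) 4/(s + 2)^3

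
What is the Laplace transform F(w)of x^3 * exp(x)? 6/(w - 1)^4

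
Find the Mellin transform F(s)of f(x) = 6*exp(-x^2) 3*gamma(s/2)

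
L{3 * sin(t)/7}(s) 3/(7 * (s^2 + 1))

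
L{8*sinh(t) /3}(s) 8/(3*(s^2 - 1) ) 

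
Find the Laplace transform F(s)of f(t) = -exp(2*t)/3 -1/(3*s - 6)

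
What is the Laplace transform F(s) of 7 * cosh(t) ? 7 * s/(s^2 - 1) 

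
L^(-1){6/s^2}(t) 6*t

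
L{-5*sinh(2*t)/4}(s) -5/(2*s^2 - 8)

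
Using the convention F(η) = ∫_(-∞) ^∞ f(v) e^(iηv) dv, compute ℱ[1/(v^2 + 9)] pi*exp(-3*Abs(η) ) /3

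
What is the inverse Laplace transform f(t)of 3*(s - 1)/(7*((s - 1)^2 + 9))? 3*exp(t)*cos(3*t)/7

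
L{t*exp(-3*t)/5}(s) 1/(5*(s + 3)^2)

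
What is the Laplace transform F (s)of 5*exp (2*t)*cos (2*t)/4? 5*(s - 2)/ (4*( (s - 2)^2 + 4))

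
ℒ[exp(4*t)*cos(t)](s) (s - 4)/((s - 4)^2+1)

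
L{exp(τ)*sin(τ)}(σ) 1/((σ - 1)^2 + 1)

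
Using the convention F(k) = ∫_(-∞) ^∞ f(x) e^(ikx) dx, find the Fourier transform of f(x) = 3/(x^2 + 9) pi*exp(-3*Abs(k) ) 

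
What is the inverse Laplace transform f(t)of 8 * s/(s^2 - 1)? 8 * cosh(t)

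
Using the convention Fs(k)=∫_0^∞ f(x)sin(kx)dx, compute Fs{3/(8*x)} 3*pi/16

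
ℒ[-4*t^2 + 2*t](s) 2/s^2 - 8/s^3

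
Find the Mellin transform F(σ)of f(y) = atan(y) -pi*sec(pi*σ/2)/(2*σ)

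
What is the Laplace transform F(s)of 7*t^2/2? 7/s^3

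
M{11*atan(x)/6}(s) -11*pi*sec(pi*s/2)/(12*s)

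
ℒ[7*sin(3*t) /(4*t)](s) 7*atan(3/s) /4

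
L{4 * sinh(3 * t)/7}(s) 12/(7 * (s^2 - 9))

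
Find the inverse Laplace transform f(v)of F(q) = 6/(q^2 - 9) 2 * sinh(3 * v)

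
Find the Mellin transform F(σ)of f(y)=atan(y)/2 -pi*sec(pi*σ/2)/(4*σ)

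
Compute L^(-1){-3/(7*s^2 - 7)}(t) -3*sinh(t)/7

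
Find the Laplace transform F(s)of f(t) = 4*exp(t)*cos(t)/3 4*(s - 1)/(3*((s - 1)^2 + 1))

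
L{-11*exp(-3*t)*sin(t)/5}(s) -11/(5*(s + 3)^2 + 5)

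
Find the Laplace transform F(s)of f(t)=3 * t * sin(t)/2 3 * s/(s^2 + 1)^2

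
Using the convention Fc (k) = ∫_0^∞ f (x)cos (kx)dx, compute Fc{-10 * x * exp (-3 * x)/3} 10 * (k^2 - 9)/ (3 * (k^2+9)^2)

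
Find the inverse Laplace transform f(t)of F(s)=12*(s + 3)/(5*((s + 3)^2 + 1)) 12*exp(-3*t)*cos(t)/5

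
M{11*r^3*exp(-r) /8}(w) 11*gamma(w + 3) /8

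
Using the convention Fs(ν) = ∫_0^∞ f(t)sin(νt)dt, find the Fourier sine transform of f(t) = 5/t 5*pi/2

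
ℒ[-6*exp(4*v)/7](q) -6/(7*q - 28)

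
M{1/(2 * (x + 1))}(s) pi * csc(pi * s)/2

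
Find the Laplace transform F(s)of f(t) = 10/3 10/(3*s)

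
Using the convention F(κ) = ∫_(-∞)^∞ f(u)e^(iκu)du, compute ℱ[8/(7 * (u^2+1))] 8 * pi * exp(-Abs(κ))/7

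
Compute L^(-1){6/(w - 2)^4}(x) x^3*exp(2*x)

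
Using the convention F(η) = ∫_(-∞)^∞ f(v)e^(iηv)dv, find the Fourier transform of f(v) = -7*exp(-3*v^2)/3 -7*sqrt(3)*sqrt(pi)*exp(-η^2/12)/9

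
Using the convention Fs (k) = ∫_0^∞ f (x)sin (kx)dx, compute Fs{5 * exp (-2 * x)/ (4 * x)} 5 * atan (k/2)/4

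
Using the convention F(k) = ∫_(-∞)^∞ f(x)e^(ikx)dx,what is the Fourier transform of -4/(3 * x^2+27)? -4 * pi * exp(-3 * Abs(k))/9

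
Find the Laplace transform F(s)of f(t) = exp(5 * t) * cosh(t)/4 (s - 5)/(4 * ((s - 5)^2 - 1))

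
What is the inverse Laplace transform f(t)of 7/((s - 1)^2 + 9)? 7*exp(t)*sin(3*t)/3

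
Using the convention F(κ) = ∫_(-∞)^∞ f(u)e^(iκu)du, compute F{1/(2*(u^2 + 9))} pi*exp(-3*Abs(κ))/6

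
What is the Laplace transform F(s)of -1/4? -1/(4*s)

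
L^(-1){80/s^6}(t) 2 * t^5/3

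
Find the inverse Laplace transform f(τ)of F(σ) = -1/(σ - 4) -exp(4*τ)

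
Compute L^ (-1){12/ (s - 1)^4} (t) 2 * t^3 * exp (t)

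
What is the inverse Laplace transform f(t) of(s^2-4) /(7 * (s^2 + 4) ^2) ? t * cos(2 * t) /7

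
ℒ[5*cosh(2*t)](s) 5*s/(s^2 - 4) 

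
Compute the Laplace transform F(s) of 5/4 5/(4*s) 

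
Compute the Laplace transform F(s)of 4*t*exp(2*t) 4/(s - 2)^2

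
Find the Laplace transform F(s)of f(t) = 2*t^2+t 4/s^3+s^(-2)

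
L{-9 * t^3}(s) -54/s^4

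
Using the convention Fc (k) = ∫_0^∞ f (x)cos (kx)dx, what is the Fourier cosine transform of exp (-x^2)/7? sqrt (pi)*exp (-k^2/4)/14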